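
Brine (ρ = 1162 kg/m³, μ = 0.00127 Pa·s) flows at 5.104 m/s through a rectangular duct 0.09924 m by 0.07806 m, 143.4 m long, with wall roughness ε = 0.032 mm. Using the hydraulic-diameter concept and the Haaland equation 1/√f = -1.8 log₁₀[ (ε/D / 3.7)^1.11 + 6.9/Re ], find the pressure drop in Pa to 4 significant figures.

Hydraulic diameter D_h = 4A/P = 4·(0.09924·0.07806)/(2·(0.09924+0.07806)) = 0.03099/0.3546 = 0.08738 m.
Re = ρVD_h/μ = 1162·5.104·0.08738/0.00127 = 4.081e+05.
ε/D_h = 3.2e-05/0.08738 = 0.000366; Haaland gives 1/√f = -1.8 log₁₀[3.59e-05+1.69e-05] = 7.699, so f = 0.01687.
ΔP = f(L/D_h)(ρV²/2) = 0.01687·143.4/0.08738·1.514e+04 = 4.19e+05 Pa.

ΔP ≈ 419000 Pa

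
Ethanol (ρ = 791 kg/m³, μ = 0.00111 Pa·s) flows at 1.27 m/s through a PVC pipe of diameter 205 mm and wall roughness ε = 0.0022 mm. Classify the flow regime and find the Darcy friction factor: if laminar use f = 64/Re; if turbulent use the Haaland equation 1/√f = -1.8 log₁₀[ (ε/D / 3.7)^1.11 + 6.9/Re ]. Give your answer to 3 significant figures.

f ≈ 0.0158

Re = ρVD/μ = 791·1.27·0.205/0.00111 = 1.855e+05.
Re > 4000 → turbulent. ε/D = 2.2e-06/0.205 = 1.07e-05; Haaland: 1/√f = -1.8 log₁₀[7.13e-07 + 3.72e-05] = 7.958, so f = 0.01579.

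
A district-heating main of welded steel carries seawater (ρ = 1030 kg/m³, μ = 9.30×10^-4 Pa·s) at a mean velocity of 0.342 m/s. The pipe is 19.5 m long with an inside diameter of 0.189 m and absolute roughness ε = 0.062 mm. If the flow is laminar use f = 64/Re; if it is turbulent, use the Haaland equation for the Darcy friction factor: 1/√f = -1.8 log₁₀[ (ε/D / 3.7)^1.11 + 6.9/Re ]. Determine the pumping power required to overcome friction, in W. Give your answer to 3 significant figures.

Reynolds number Re = ρVD/μ = 1030 · 0.342 · 0.189 / 0.00093 = 7.159e+04.
Re > 4000 → turbulent. Relative roughness ε/D = 6.2e-05/0.189 = 0.000328. Haaland: 1/√f = -1.8 log₁₀[(0.000328/3.7)^1.11 + 6.9/7.159e+04] = -1.8 log₁₀[3.18e-05 + 9.64e-05] = 7.006, so f = 0.02037.
Darcy-Weisbach: ΔP = f(L/D)(ρV²/2) = 0.02037·(19.5/0.189)·(1030·0.342²/2) = 0.02037·103.2·60.24 = 126.6 Pa.
Q = V·A = 0.342·0.02806 = 0.009595 m³/s.
Pumping power P = QΔP = 0.009595·126.6 = 1.215 W = 1.21 W.

P ≈ 1.21 W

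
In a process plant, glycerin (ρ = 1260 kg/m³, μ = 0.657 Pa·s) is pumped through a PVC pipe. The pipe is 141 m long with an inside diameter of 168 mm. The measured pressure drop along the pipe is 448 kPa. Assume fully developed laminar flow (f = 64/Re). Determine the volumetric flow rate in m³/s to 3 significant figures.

Q ≈ 0.0946 m³/s

For laminar flow, f = 64/Re with Re = ρVD/μ, so Darcy-Weisbach reduces to ΔP = 32μLV/D². Solving for V: V = ΔP·D²/(32μL) = 4.48e+05·(0.168)²/(32·0.657·141) = 4.265 m/s.
Check: Re = ρVD/μ = 1260·4.265·0.168/0.657 = 1374 < 2300, so the laminar assumption holds.
Q = V·A = 4.265·(π/4·0.168²) = 0.09455 m³/s = 0.0946 m³/s.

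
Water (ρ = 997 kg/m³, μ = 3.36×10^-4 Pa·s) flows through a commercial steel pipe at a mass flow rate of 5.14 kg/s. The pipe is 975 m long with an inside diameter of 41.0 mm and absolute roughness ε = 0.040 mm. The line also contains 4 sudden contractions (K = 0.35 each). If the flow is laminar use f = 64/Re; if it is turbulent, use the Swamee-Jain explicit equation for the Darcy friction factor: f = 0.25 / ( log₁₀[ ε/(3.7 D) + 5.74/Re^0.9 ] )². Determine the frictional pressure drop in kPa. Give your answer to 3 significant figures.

ΔP ≈ 3680 kPa

A = πD²/4 = π(0.041)²/4 = 0.00132 m²; mean velocity V = ṁ/(ρA) = 5.14/(997 · 0.00132) = 3.905 m/s.
Reynolds number Re = ρVD/μ = 997 · 3.905 · 0.041 / 0.000336 = 4.751e+05.
Re > 4000 → turbulent. Relative roughness ε/D = 4e-05/0.041 = 0.000976. Swamee-Jain: f = 0.25/(log₁₀[0.000976/3.7 + 5.74/4.751e+05^0.9])² = 0.25/(log₁₀[0.000264 + 4.47e-05])² = 0.25/(-3.511)² = 0.02028.
Total minor-loss coefficient ΣK = 4·0.35 = 1.4.
ΔP = [f·L/D + ΣK]·(ρV²/2) = [0.02028·975/0.041 + 1.4]·(997·3.905²/2) = [482.3 + 1.4]·7601 = 3.677e+06 Pa.
ΔP = 3.677e+06 Pa = 3680 kPa.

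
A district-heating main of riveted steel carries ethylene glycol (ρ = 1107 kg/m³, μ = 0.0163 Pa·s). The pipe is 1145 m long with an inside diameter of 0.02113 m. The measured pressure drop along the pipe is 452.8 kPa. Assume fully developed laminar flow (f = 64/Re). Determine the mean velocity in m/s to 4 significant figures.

V ≈ 0.3385 m/s

For laminar flow, f = 64/Re with Re = ρVD/μ, so Darcy-Weisbach reduces to ΔP = 32μLV/D². Solving for V: V = ΔP·D²/(32μL) = 4.528e+05·(0.02113)²/(32·0.0163·1145) = 0.3385 m/s.
Check: Re = ρVD/μ = 1107·0.3385·0.02113/0.0163 = 485.8 < 2300, so the laminar assumption holds.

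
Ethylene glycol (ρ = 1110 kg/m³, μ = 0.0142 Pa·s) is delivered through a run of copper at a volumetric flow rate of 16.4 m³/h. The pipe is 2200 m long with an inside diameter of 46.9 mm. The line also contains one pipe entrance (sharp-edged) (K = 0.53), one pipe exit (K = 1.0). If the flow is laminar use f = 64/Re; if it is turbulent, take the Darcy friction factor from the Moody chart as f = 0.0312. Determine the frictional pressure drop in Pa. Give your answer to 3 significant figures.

Q = 16.4 m³/h = 16.4/3600 = 0.004556 m³/s.
Cross-sectional area A = πD²/4 = π(0.0469)²/4 = 0.001728 m²; mean velocity V = Q/A = 0.004556/0.001728 = 2.637 m/s.
Reynolds number Re = ρVD/μ = 1110 · 2.637 · 0.0469 / 0.0142 = 9667.
Re > 4000 → turbulent; use the Moody-chart value f = 0.0312.
Total minor-loss coefficient ΣK = 1·0.53 + 1·1 = 1.53.
ΔP = [f·L/D + ΣK]·(ρV²/2) = [0.0312·2200/0.0469 + 1.53]·(1110·2.637²/2) = [1464 + 1.53]·3859 = 5.654e+06 Pa.

ΔP ≈ 5.65×10^6 Pa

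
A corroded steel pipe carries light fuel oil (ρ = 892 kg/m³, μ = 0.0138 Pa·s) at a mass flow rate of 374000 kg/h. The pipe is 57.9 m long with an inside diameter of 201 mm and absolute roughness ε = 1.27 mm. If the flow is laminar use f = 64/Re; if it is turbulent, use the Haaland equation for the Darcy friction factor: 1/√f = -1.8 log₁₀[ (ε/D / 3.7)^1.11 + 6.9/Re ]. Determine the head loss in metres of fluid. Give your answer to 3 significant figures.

ṁ = 374000 kg/h = 374000/3600 = 103.9 kg/s.
A = πD²/4 = π(0.201)²/4 = 0.03173 m²; mean velocity V = ṁ/(ρA) = 103.9/(892 · 0.03173) = 3.67 m/s.
Reynolds number Re = ρVD/μ = 892 · 3.67 · 0.201 / 0.0138 = 4.769e+04.
Re > 4000 → turbulent. Relative roughness ε/D = 0.00127/0.201 = 0.00632. Haaland: 1/√f = -1.8 log₁₀[(0.00632/3.7)^1.11 + 6.9/4.769e+04] = -1.8 log₁₀[0.000847 + 0.000145] = 5.406, so f = 0.03421.
Darcy-Weisbach: ΔP = f(L/D)(ρV²/2) = 0.03421·(57.9/0.201)·(892·3.67²/2) = 0.03421·288.1·6009 = 5.922e+04 Pa.
Head loss h_f = ΔP/(ρg) = 5.922e+04/(892·9.81) = 6.77 m.

h_f ≈ 6.77 m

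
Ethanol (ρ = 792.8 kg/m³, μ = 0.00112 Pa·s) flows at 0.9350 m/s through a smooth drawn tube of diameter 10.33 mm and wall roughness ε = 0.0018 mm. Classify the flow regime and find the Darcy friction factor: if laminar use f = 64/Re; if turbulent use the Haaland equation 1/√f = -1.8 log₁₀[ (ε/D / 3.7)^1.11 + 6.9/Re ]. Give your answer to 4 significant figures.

Re = ρVD/μ = 792.8·0.935·0.01033/0.00112 = 6837.
Re > 4000 → turbulent. ε/D = 1.8e-06/0.01033 = 0.000174; Haaland: 1/√f = -1.8 log₁₀[1.57e-05 + 0.00101] = 5.381, so f = 0.03454.

f ≈ 0.03454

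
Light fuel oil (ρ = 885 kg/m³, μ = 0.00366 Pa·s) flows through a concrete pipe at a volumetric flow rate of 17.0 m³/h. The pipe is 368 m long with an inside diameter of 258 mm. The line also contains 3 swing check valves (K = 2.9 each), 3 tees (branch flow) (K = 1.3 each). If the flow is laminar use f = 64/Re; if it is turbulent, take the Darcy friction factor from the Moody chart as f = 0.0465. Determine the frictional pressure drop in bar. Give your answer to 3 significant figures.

Q = 17.0 m³/h = 17.0/3600 = 0.004722 m³/s.
Cross-sectional area A = πD²/4 = π(0.258)²/4 = 0.05228 m²; mean velocity V = Q/A = 0.004722/0.05228 = 0.09033 m/s.
Reynolds number Re = ρVD/μ = 885 · 0.09033 · 0.258 / 0.00366 = 5635.
Re > 4000 → turbulent; use the Moody-chart value f = 0.0465.
Total minor-loss coefficient ΣK = 3·2.9 + 3·1.3 = 12.6.
ΔP = [f·L/D + ΣK]·(ρV²/2) = [0.0465·368/0.258 + 12.6]·(885·0.09033²/2) = [66.33 + 12.6]·3.61 = 284.9 Pa.
ΔP = 284.9 Pa = 0.00285 bar.

ΔP ≈ 0.00285 bar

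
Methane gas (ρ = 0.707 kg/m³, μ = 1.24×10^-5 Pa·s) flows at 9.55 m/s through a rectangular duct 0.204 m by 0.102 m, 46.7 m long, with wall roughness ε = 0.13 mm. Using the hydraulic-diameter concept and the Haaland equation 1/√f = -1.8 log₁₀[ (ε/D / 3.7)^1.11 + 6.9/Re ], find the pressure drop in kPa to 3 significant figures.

Hydraulic diameter D_h = 4A/P = 4·(0.204·0.102)/(2·(0.204+0.102)) = 0.08323/0.612 = 0.136 m.
Re = ρVD_h/μ = 0.707·9.55·0.136/1.24e-05 = 7.405e+04.
ε/D_h = 0.00013/0.136 = 0.000956; Haaland gives 1/√f = -1.8 log₁₀[0.000104+9.32e-05] = 6.669, so f = 0.02249.
ΔP = f(L/D_h)(ρV²/2) = 0.02249·46.7/0.136·32.24 = 248.9 Pa.
ΔP = 0.249 kPa.

ΔP ≈ 0.249 kPa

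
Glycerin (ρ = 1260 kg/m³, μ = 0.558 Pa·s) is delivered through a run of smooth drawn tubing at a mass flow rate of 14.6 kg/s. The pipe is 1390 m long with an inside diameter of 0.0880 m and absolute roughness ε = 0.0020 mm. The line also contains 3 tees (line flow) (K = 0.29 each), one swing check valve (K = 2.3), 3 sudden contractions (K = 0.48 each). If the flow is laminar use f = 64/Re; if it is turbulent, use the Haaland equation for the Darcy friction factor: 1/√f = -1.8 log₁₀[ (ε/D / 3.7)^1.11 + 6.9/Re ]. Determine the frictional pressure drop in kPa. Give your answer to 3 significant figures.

A = πD²/4 = π(0.088)²/4 = 0.006082 m²; mean velocity V = ṁ/(ρA) = 14.6/(1260 · 0.006082) = 1.905 m/s.
Reynolds number Re = ρVD/μ = 1260 · 1.905 · 0.088 / 0.558 = 378.6.
Re < 2300 → laminar flow, so f = 64/Re = 64/378.6 = 0.1691 (the turbulent correlation is not needed).
Total minor-loss coefficient ΣK = 3·0.29 + 1·2.3 + 3·0.48 = 4.61.
ΔP = [f·L/D + ΣK]·(ρV²/2) = [0.1691·1390/0.088 + 4.61]·(1260·1.905²/2) = [2670 + 4.61]·2287 = 6.117e+06 Pa.
ΔP = 6.117e+06 Pa = 6120 kPa.

ΔP ≈ 6120 kPa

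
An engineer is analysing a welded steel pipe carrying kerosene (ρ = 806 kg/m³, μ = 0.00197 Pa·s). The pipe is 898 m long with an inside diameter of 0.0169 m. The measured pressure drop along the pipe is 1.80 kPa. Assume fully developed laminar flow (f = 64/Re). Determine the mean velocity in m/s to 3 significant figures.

For laminar flow, f = 64/Re with Re = ρVD/μ, so Darcy-Weisbach reduces to ΔP = 32μLV/D². Solving for V: V = ΔP·D²/(32μL) = 1800·(0.0169)²/(32·0.00197·898) = 0.009081 m/s.
Check: Re = ρVD/μ = 806·0.009081·0.0169/0.00197 = 62.79 < 2300, so the laminar assumption holds.

V ≈ 0.00908 m/s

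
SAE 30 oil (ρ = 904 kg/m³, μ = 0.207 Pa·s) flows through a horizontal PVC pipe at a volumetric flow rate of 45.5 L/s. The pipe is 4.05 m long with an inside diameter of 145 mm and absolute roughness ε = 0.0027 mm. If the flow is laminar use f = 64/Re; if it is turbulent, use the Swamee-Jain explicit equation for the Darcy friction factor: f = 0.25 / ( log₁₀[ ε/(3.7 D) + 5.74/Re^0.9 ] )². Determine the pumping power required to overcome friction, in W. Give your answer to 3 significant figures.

Q = 45.5 L/s = 45.5/1000 = 0.0455 m³/s.
Cross-sectional area A = πD²/4 = π(0.145)²/4 = 0.01651 m²; mean velocity V = Q/A = 0.0455/0.01651 = 2.755 m/s.
Reynolds number Re = ρVD/μ = 904 · 2.755 · 0.145 / 0.207 = 1745.
Re < 2300 → laminar flow, so f = 64/Re = 64/1745 = 0.03668 (the turbulent correlation is not needed).
Darcy-Weisbach: ΔP = f(L/D)(ρV²/2) = 0.03668·(4.05/0.145)·(904·2.755²/2) = 0.03668·27.93·3432 = 3516 Pa.
Pumping power P = QΔP = 0.0455·3516 = 160.0 W = 160 W.

P ≈ 160 W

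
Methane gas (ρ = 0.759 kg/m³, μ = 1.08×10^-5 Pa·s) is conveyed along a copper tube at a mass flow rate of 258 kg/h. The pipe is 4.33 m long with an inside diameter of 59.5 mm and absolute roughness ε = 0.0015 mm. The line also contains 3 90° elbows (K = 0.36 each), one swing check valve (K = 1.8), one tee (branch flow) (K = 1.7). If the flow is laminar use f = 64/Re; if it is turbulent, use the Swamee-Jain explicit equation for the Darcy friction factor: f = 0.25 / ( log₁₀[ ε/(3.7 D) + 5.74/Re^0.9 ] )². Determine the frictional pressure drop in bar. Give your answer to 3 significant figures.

ṁ = 258 kg/h = 258/3600 = 0.07167 kg/s.
A = πD²/4 = π(0.0595)²/4 = 0.002781 m²; mean velocity V = ṁ/(ρA) = 0.07167/(0.759 · 0.002781) = 33.96 m/s.
Reynolds number Re = ρVD/μ = 0.759 · 33.96 · 0.0595 / 1.08e-05 = 1.42e+05.
Re > 4000 → turbulent. Relative roughness ε/D = 1.5e-06/0.0595 = 2.52e-05. Swamee-Jain: f = 0.25/(log₁₀[2.52e-05/3.7 + 5.74/1.42e+05^0.9])² = 0.25/(log₁₀[6.81e-06 + 0.000132])² = 0.25/(-3.856)² = 0.01681.
Total minor-loss coefficient ΣK = 3·0.36 + 1·1.8 + 1·1.7 = 4.58.
ΔP = [f·L/D + ΣK]·(ρV²/2) = [0.01681·4.33/0.0595 + 4.58]·(0.759·33.96²/2) = [1.223 + 4.58]·437.6 = 2540 Pa.
ΔP = 2540 Pa = 0.0254 bar.

ΔP ≈ 0.0254 bar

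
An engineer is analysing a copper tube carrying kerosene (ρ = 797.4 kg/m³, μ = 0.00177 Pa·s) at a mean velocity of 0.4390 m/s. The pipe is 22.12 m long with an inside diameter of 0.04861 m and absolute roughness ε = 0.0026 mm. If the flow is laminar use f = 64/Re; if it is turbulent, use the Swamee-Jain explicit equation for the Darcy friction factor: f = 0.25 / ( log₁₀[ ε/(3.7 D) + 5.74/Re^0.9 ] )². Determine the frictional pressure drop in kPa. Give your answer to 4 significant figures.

ΔP ≈ 1.098 kPa

Reynolds number Re = ρVD/μ = 797.4 · 0.439 · 0.04861 / 0.00177 = 9614.
Re > 4000 → turbulent. Relative roughness ε/D = 2.6e-06/0.04861 = 5.35e-05. Swamee-Jain: f = 0.25/(log₁₀[5.35e-05/3.7 + 5.74/9614^0.9])² = 0.25/(log₁₀[1.45e-05 + 0.00149])² = 0.25/(-2.822)² = 0.0314.
Darcy-Weisbach: ΔP = f(L/D)(ρV²/2) = 0.0314·(22.12/0.04861)·(797.4·0.439²/2) = 0.0314·455.1·76.84 = 1098 Pa.
ΔP = 1098 Pa = 1.098 kPa.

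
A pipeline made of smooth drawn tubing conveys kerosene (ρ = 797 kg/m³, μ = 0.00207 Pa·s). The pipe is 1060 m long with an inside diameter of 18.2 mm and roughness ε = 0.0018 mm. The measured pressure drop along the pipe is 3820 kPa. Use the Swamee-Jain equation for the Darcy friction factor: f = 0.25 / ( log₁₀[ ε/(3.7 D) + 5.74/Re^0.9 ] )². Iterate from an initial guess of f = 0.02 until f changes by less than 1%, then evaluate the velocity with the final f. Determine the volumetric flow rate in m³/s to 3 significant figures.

Q ≈ 6.42×10^-4 m³/s

Rearranging Darcy-Weisbach: V = √(2·ΔP·D/(f·L·ρ)). With ε/D = 1.8e-06/0.0182 = 9.89e-05, iterate starting from f = 0.02:
  f = 0.02 → V = √(2·3.82e+06·0.0182/(0.02·1060·797)) = 2.869 m/s; Re = ρVD/μ = 2.01e+04; f → 0.02603
  f = 0.02603 → V = 2.515 m/s; Re = 1.762e+04; f → 0.02689
  f = 0.02689 → V = 2.474 m/s; Re = 1.734e+04; f → 0.027
Converged (Δf/f < 1%). With the final f = 0.027: V = √(2·3.82e+06·0.0182/(0.027·1060·797)) = 2.469 m/s.
Q = V·A = 2.469·(π/4·0.0182²) = 0.0006424 m³/s = 6.42×10^-4 m³/s.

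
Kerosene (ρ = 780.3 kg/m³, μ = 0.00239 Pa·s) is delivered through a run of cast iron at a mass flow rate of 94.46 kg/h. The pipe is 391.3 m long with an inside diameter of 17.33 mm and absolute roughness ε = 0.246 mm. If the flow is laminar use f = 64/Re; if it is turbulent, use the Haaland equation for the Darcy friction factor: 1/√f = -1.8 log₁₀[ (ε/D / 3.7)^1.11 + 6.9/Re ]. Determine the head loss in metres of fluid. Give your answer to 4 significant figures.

ṁ = 94.46 kg/h = 94.46/3600 = 0.02624 kg/s.
A = πD²/4 = π(0.01733)²/4 = 0.0002359 m²; mean velocity V = ṁ/(ρA) = 0.02624/(780.3 · 0.0002359) = 0.1426 m/s.
Reynolds number Re = ρVD/μ = 780.3 · 0.1426 · 0.01733 / 0.00239 = 806.6.
Re < 2300 → laminar flow, so f = 64/Re = 64/806.6 = 0.07935 (the turbulent correlation is not needed).
Darcy-Weisbach: ΔP = f(L/D)(ρV²/2) = 0.07935·(391.3/0.01733)·(780.3·0.1426²/2) = 0.07935·2.258e+04·7.929 = 1.421e+04 Pa.
Head loss h_f = ΔP/(ρg) = 1.421e+04/(780.3·9.81) = 1.856 m.

h_f ≈ 1.856 m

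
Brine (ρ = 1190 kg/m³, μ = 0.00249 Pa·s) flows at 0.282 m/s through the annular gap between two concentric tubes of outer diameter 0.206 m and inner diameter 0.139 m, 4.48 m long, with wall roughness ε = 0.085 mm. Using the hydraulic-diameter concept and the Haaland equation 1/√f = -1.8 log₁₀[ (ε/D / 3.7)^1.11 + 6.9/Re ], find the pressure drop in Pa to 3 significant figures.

ΔP ≈ 105 Pa

Hydraulic diameter D_h = 4A/P = D_o - D_i = 0.206 - 0.139 = 0.067 m.
Re = ρVD_h/μ = 1190·0.282·0.067/0.00249 = 9030.
ε/D_h = 8.5e-05/0.067 = 0.00127; Haaland gives 1/√f = -1.8 log₁₀[0.000143+0.000764] = 5.477, so f = 0.03334.
ΔP = f(L/D_h)(ρV²/2) = 0.03334·4.48/0.067·47.32 = 105.5 Pa.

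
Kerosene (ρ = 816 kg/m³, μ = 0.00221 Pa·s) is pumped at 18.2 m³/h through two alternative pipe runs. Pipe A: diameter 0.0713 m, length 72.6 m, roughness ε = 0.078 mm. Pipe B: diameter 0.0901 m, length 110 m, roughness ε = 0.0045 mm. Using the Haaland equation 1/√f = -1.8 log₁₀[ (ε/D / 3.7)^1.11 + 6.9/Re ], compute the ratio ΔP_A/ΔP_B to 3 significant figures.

ΔP_A/ΔP_B ≈ 2.24

Pipe A: V = Q/A = 0.005056/0.003993 = 1.266 m/s; Re = 3.333e+04; ε/D = 0.00109; Haaland → f = 0.02542; ΔP_A = f(L/D)(ρV²/2) = 1.693e+04 Pa.
Pipe B: V = Q/A = 0.005056/0.006376 = 0.7929 m/s; Re = 2.638e+04; ε/D = 4.99e-05; Haaland → f = 0.02414; ΔP_B = f(L/D)(ρV²/2) = 7559 Pa.
ΔP_A/ΔP_B = 1.693e+04/7559 = 2.24.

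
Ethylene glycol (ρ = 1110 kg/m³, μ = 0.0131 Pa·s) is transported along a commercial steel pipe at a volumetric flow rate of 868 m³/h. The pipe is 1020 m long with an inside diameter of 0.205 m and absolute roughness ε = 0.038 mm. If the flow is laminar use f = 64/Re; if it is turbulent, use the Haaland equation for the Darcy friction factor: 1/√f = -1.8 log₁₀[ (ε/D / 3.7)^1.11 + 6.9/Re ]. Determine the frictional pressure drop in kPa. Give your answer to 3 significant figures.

ΔP ≈ 2640 kPa

Q = 868 m³/h = 868/3600 = 0.2411 m³/s.
Cross-sectional area A = πD²/4 = π(0.205)²/4 = 0.03301 m²; mean velocity V = Q/A = 0.2411/0.03301 = 7.305 m/s.
Reynolds number Re = ρVD/μ = 1110 · 7.305 · 0.205 / 0.0131 = 1.269e+05.
Re > 4000 → turbulent. Relative roughness ε/D = 3.8e-05/0.205 = 0.000185. Haaland: 1/√f = -1.8 log₁₀[(0.000185/3.7)^1.11 + 6.9/1.269e+05] = -1.8 log₁₀[1.69e-05 + 5.44e-05] = 7.465, so f = 0.01794.
Darcy-Weisbach: ΔP = f(L/D)(ρV²/2) = 0.01794·(1020/0.205)·(1110·7.305²/2) = 0.01794·4976·2.962e+04 = 2.644e+06 Pa.
ΔP = 2.644e+06 Pa = 2640 kPa.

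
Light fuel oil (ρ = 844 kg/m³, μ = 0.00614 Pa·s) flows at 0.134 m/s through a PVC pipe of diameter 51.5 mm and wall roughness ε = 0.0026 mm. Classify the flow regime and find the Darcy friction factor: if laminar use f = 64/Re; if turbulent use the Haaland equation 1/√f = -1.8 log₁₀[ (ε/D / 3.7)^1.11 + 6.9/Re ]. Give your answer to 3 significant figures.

f ≈ 0.0675

Re = ρVD/μ = 844·0.134·0.0515/0.00614 = 948.6.
Re < 2300 → laminar, so f = 64/Re = 0.06747 (roughness is irrelevant in laminar flow).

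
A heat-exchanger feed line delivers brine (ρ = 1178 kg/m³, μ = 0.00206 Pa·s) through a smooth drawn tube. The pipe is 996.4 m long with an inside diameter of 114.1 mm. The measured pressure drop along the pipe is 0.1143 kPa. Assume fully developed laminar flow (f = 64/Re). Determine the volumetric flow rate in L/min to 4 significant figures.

Q ≈ 13.90 L/min

For laminar flow, f = 64/Re with Re = ρVD/μ, so Darcy-Weisbach reduces to ΔP = 32μLV/D². Solving for V: V = ΔP·D²/(32μL) = 114.3·(0.1141)²/(32·0.00206·996.4) = 0.02266 m/s.
Check: Re = ρVD/μ = 1178·0.02266·0.1141/0.00206 = 1478 < 2300, so the laminar assumption holds.
Q = V·A = 0.02266·(π/4·0.1141²) = 0.0002316 m³/s = 13.90 L/min.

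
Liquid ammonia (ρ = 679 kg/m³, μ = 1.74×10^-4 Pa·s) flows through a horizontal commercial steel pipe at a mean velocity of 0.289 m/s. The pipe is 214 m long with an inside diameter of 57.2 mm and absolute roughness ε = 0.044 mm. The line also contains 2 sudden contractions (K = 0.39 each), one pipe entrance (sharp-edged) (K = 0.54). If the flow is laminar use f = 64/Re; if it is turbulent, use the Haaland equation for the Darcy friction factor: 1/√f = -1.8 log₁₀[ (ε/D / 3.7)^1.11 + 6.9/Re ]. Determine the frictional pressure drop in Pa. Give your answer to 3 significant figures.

ΔP ≈ 2400 Pa

Reynolds number Re = ρVD/μ = 679 · 0.289 · 0.0572 / 0.000174 = 6.451e+04.
Re > 4000 → turbulent. Relative roughness ε/D = 4.4e-05/0.0572 = 0.000769. Haaland: 1/√f = -1.8 log₁₀[(0.000769/3.7)^1.11 + 6.9/6.451e+04] = -1.8 log₁₀[8.18e-05 + 0.000107] = 6.703, so f = 0.02225.
Total minor-loss coefficient ΣK = 2·0.39 + 1·0.54 = 1.32.
ΔP = [f·L/D + ΣK]·(ρV²/2) = [0.02225·214/0.0572 + 1.32]·(679·0.289²/2) = [83.26 + 1.32]·28.36 = 2398 Pa.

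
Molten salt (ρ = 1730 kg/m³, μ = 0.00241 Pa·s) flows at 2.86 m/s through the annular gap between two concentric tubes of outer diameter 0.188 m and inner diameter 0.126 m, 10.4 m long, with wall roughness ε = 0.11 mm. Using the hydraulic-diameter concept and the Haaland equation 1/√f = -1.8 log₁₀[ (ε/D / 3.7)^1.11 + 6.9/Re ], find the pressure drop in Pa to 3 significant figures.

ΔP ≈ 28500 Pa

Hydraulic diameter D_h = 4A/P = D_o - D_i = 0.188 - 0.126 = 0.062 m.
Re = ρVD_h/μ = 1730·2.86·0.062/0.00241 = 1.273e+05.
ε/D_h = 0.00011/0.062 = 0.00177; Haaland gives 1/√f = -1.8 log₁₀[0.000207+5.42e-05] = 6.45, so f = 0.02404.
ΔP = f(L/D_h)(ρV²/2) = 0.02404·10.4/0.062·7075 = 2.853e+04 Pa.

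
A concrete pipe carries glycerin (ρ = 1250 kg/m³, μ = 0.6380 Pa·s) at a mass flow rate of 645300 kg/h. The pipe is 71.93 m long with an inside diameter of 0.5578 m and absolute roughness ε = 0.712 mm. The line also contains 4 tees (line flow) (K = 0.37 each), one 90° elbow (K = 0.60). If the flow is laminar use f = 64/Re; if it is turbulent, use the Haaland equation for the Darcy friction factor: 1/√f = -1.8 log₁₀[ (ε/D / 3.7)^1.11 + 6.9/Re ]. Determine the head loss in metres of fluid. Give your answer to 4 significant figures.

ṁ = 645300 kg/h = 645300/3600 = 179.2 kg/s.
A = πD²/4 = π(0.5578)²/4 = 0.2444 m²; mean velocity V = ṁ/(ρA) = 179.2/(1250 · 0.2444) = 0.5868 m/s.
Reynolds number Re = ρVD/μ = 1250 · 0.5868 · 0.5578 / 0.638 = 641.3.
Re < 2300 → laminar flow, so f = 64/Re = 64/641.3 = 0.0998 (the turbulent correlation is not needed).
Total minor-loss coefficient ΣK = 4·0.37 + 1·0.6 = 2.08.
ΔP = [f·L/D + ΣK]·(ρV²/2) = [0.0998·71.93/0.5578 + 2.08]·(1250·0.5868²/2) = [12.87 + 2.08]·215.2 = 3217 Pa.
Head loss h_f = ΔP/(ρg) = 3217/(1250·9.81) = 0.2624 m.

h_f ≈ 0.2624 m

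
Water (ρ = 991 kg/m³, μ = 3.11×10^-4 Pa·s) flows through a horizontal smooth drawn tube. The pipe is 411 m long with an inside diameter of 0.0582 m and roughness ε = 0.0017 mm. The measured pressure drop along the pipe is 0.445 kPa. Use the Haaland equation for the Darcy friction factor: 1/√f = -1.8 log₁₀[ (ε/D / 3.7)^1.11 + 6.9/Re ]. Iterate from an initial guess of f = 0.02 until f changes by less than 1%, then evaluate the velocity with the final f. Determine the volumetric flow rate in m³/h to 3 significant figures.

Rearranging Darcy-Weisbach: V = √(2·ΔP·D/(f·L·ρ)). With ε/D = 1.7e-06/0.0582 = 2.92e-05, iterate starting from f = 0.02:
  f = 0.02 → V = √(2·445·0.0582/(0.02·411·991)) = 0.07974 m/s; Re = ρVD/μ = 1.479e+04; f → 0.02785
  f = 0.02785 → V = 0.06758 m/s; Re = 1.253e+04; f → 0.02909
  f = 0.02909 → V = 0.06612 m/s; Re = 1.226e+04; f → 0.02926
Converged (Δf/f < 1%). With the final f = 0.02926: V = √(2·445·0.0582/(0.02926·411·991)) = 0.06593 m/s.
Q = V·A = 0.06593·(π/4·0.0582²) = 0.0001754 m³/s = 0.631 m³/h.

Q ≈ 0.631 m³/h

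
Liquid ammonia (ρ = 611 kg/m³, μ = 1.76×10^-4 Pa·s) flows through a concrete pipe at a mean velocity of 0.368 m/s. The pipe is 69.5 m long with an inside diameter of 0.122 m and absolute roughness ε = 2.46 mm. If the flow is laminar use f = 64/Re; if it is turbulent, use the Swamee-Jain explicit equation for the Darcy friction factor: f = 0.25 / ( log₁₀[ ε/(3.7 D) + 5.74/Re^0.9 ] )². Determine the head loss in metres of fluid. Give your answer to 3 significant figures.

h_f ≈ 0.193 m

Reynolds number Re = ρVD/μ = 611 · 0.368 · 0.122 / 0.000176 = 1.559e+05.
Re > 4000 → turbulent. Relative roughness ε/D = 0.00246/0.122 = 0.0202. Swamee-Jain: f = 0.25/(log₁₀[0.0202/3.7 + 5.74/1.559e+05^0.9])² = 0.25/(log₁₀[0.00545 + 0.000122])² = 0.25/(-2.254)² = 0.04921.
Darcy-Weisbach: ΔP = f(L/D)(ρV²/2) = 0.04921·(69.5/0.122)·(611·0.368²/2) = 0.04921·569.7·41.37 = 1160 Pa.
Head loss h_f = ΔP/(ρg) = 1160/(611·9.81) = 0.193 m.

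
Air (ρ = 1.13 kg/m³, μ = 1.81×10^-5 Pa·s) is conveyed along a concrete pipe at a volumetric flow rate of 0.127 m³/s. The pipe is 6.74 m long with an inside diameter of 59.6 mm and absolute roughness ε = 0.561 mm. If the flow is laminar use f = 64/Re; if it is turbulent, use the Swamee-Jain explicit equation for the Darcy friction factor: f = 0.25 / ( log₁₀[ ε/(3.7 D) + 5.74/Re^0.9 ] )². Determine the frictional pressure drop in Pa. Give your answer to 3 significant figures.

ΔP ≈ 4990 Pa

Cross-sectional area A = πD²/4 = π(0.0596)²/4 = 0.00279 m²; mean velocity V = Q/A = 0.127/0.00279 = 45.52 m/s.
Reynolds number Re = ρVD/μ = 1.13 · 45.52 · 0.0596 / 1.81e-05 = 1.694e+05.
Re > 4000 → turbulent. Relative roughness ε/D = 0.000561/0.0596 = 0.00941. Swamee-Jain: f = 0.25/(log₁₀[0.00941/3.7 + 5.74/1.694e+05^0.9])² = 0.25/(log₁₀[0.00254 + 0.000113])² = 0.25/(-2.576)² = 0.03769.
Darcy-Weisbach: ΔP = f(L/D)(ρV²/2) = 0.03769·(6.74/0.0596)·(1.13·45.52²/2) = 0.03769·113.1·1171 = 4990 Pa.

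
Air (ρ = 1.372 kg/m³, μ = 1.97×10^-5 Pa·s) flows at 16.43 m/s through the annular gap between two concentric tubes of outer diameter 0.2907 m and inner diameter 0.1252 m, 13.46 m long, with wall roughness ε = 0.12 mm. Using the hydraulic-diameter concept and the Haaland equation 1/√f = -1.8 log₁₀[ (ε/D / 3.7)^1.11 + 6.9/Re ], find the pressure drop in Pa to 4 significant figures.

ΔP ≈ 298.4 Pa

Hydraulic diameter D_h = 4A/P = D_o - D_i = 0.2907 - 0.1252 = 0.1655 m.
Re = ρVD_h/μ = 1.372·16.43·0.1655/1.97e-05 = 1.894e+05.
ε/D_h = 0.00012/0.1655 = 0.000725; Haaland gives 1/√f = -1.8 log₁₀[7.66e-05+3.64e-05] = 7.104, so f = 0.01981.
ΔP = f(L/D_h)(ρV²/2) = 0.01981·13.46/0.1655·185.2 = 298.4 Pa.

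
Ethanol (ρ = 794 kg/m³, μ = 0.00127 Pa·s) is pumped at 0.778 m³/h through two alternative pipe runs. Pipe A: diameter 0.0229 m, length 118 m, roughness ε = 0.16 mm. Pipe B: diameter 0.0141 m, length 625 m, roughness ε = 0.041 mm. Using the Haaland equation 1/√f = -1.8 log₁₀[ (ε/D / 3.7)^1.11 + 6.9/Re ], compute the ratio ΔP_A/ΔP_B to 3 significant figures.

ΔP_A/ΔP_B ≈ 0.0207

Pipe A: V = Q/A = 0.0002161/0.0004119 = 0.5247 m/s; Re = 7512; ε/D = 0.00699; Haaland → f = 0.04144; ΔP_A = f(L/D)(ρV²/2) = 2.334e+04 Pa.
Pipe B: V = Q/A = 0.0002161/0.0001561 = 1.384 m/s; Re = 1.22e+04; ε/D = 0.00291; Haaland → f = 0.03352; ΔP_B = f(L/D)(ρV²/2) = 1.13e+06 Pa.
ΔP_A/ΔP_B = 2.334e+04/1.13e+06 = 0.0207.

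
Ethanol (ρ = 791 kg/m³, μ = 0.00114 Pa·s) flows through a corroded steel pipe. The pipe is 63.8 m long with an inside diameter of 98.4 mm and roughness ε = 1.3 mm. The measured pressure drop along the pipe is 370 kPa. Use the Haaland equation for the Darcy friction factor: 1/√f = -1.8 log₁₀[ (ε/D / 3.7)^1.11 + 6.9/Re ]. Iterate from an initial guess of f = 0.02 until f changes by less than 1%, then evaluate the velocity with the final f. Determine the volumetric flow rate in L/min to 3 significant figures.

Q ≈ 2680 L/min

Rearranging Darcy-Weisbach: V = √(2·ΔP·D/(f·L·ρ)). With ε/D = 0.0013/0.0984 = 0.0132, iterate starting from f = 0.02:
  f = 0.02 → V = √(2·3.7e+05·0.0984/(0.02·63.8·791)) = 8.494 m/s; Re = ρVD/μ = 5.799e+05; f → 0.04191
  f = 0.04191 → V = 5.868 m/s; Re = 4.006e+05; f → 0.04195
Converged (Δf/f < 1%). With the final f = 0.04195: V = √(2·3.7e+05·0.0984/(0.04195·63.8·791)) = 5.865 m/s.
Q = V·A = 5.865·(π/4·0.0984²) = 0.0446 m³/s = 2680 L/min.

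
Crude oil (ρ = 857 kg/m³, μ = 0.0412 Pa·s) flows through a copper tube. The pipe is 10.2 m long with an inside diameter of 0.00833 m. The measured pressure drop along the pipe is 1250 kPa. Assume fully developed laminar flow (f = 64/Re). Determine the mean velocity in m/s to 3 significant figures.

For laminar flow, f = 64/Re with Re = ρVD/μ, so Darcy-Weisbach reduces to ΔP = 32μLV/D². Solving for V: V = ΔP·D²/(32μL) = 1.25e+06·(0.00833)²/(32·0.0412·10.2) = 6.45 m/s.
Check: Re = ρVD/μ = 857·6.45·0.00833/0.0412 = 1118 < 2300, so the laminar assumption holds.

V ≈ 6.45 m/s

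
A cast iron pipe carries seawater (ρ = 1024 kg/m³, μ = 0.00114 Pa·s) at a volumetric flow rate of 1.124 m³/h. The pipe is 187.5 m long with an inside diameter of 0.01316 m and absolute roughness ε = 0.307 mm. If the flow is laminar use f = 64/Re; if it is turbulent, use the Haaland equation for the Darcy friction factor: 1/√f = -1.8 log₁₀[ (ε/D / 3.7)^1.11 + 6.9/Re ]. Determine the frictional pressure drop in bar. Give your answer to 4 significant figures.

ΔP ≈ 20.38 bar

Q = 1.124 m³/h = 1.124/3600 = 0.0003122 m³/s.
Cross-sectional area A = πD²/4 = π(0.01316)²/4 = 0.000136 m²; mean velocity V = Q/A = 0.0003122/0.000136 = 2.295 m/s.
Reynolds number Re = ρVD/μ = 1024 · 2.295 · 0.01316 / 0.00114 = 2.713e+04.
Re > 4000 → turbulent. Relative roughness ε/D = 0.000307/0.01316 = 0.0233. Haaland: 1/√f = -1.8 log₁₀[(0.0233/3.7)^1.11 + 6.9/2.713e+04] = -1.8 log₁₀[0.00361 + 0.000254] = 4.343, so f = 0.05302.
Darcy-Weisbach: ΔP = f(L/D)(ρV²/2) = 0.05302·(187.5/0.01316)·(1024·2.295²/2) = 0.05302·1.425e+04·2698 = 2.038e+06 Pa.
ΔP = 2.038e+06 Pa = 20.38 bar.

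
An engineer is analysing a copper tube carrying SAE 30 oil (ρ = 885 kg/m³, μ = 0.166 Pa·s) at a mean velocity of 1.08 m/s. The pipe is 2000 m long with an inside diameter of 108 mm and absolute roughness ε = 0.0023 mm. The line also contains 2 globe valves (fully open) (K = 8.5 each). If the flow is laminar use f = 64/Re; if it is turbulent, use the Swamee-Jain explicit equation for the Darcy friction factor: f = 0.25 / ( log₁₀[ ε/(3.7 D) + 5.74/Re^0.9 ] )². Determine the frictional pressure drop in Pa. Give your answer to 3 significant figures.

ΔP ≈ 992000 Pa

Reynolds number Re = ρVD/μ = 885 · 1.08 · 0.108 / 0.166 = 621.8.
Re < 2300 → laminar flow, so f = 64/Re = 64/621.8 = 0.1029 (the turbulent correlation is not needed).
Total minor-loss coefficient ΣK = 2·8.5 = 17.
ΔP = [f·L/D + ΣK]·(ρV²/2) = [0.1029·2000/0.108 + 17]·(885·1.08²/2) = [1906 + 17]·516.1 = 9.925e+05 Pa.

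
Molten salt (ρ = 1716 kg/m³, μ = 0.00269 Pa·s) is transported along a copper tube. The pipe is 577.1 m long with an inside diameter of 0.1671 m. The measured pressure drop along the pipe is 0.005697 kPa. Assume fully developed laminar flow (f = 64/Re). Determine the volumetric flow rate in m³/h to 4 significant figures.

For laminar flow, f = 64/Re with Re = ρVD/μ, so Darcy-Weisbach reduces to ΔP = 32μLV/D². Solving for V: V = ΔP·D²/(32μL) = 5.697·(0.1671)²/(32·0.00269·577.1) = 0.003202 m/s.
Check: Re = ρVD/μ = 1716·0.003202·0.1671/0.00269 = 341.3 < 2300, so the laminar assumption holds.
Q = V·A = 0.003202·(π/4·0.1671²) = 7.022e-05 m³/s = 0.2528 m³/h.

Q ≈ 0.2528 m³/h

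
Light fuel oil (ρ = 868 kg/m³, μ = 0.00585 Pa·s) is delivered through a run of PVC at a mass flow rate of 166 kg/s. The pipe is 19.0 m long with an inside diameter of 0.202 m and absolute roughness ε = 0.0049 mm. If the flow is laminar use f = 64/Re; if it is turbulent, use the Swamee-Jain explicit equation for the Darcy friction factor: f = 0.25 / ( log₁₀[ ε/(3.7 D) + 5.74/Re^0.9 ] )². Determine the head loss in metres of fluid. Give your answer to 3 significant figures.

A = πD²/4 = π(0.202)²/4 = 0.03205 m²; mean velocity V = ṁ/(ρA) = 166/(868 · 0.03205) = 5.968 m/s.
Reynolds number Re = ρVD/μ = 868 · 5.968 · 0.202 / 0.00585 = 1.789e+05.
Re > 4000 → turbulent. Relative roughness ε/D = 4.9e-06/0.202 = 2.43e-05. Swamee-Jain: f = 0.25/(log₁₀[2.43e-05/3.7 + 5.74/1.789e+05^0.9])² = 0.25/(log₁₀[6.56e-06 + 0.000108])² = 0.25/(-3.943)² = 0.01608.
Darcy-Weisbach: ΔP = f(L/D)(ρV²/2) = 0.01608·(19/0.202)·(868·5.968²/2) = 0.01608·94.06·1.546e+04 = 2.338e+04 Pa.
Head loss h_f = ΔP/(ρg) = 2.338e+04/(868·9.81) = 2.75 m.

h_f ≈ 2.75 m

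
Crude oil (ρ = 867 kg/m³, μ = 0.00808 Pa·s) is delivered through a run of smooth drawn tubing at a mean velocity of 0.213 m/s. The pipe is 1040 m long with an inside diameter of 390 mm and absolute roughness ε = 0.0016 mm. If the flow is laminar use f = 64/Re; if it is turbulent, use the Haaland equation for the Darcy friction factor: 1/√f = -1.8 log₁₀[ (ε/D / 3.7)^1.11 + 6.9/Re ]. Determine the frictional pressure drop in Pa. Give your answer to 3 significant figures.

ΔP ≈ 1670 Pa

Reynolds number Re = ρVD/μ = 867 · 0.213 · 0.39 / 0.00808 = 8914.
Re > 4000 → turbulent. Relative roughness ε/D = 1.6e-06/0.39 = 4.1e-06. Haaland: 1/√f = -1.8 log₁₀[(4.1e-06/3.7)^1.11 + 6.9/8914] = -1.8 log₁₀[2.45e-07 + 0.000774] = 5.6, so f = 0.03189.
Darcy-Weisbach: ΔP = f(L/D)(ρV²/2) = 0.03189·(1040/0.39)·(867·0.213²/2) = 0.03189·2667·19.67 = 1672 Pa.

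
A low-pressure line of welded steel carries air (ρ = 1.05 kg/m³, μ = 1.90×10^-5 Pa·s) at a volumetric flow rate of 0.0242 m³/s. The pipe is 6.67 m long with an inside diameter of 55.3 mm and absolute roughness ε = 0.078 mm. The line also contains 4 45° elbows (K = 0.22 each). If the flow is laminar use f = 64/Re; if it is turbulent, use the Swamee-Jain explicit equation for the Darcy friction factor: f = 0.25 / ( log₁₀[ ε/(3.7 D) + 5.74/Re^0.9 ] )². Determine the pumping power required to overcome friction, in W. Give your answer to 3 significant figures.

Cross-sectional area A = πD²/4 = π(0.0553)²/4 = 0.002402 m²; mean velocity V = Q/A = 0.0242/0.002402 = 10.08 m/s.
Reynolds number Re = ρVD/μ = 1.05 · 10.08 · 0.0553 / 1.9e-05 = 3.079e+04.
Re > 4000 → turbulent. Relative roughness ε/D = 7.8e-05/0.0553 = 0.00141. Swamee-Jain: f = 0.25/(log₁₀[0.00141/3.7 + 5.74/3.079e+04^0.9])² = 0.25/(log₁₀[0.000381 + 0.000524])² = 0.25/(-3.043)² = 0.02699.
Total minor-loss coefficient ΣK = 4·0.22 = 0.88.
ΔP = [f·L/D + ΣK]·(ρV²/2) = [0.02699·6.67/0.0553 + 0.88]·(1.05·10.08²/2) = [3.256 + 0.88]·53.3 = 220.4 Pa.
Pumping power P = QΔP = 0.0242·220.4 = 5.334 W = 5.33 W.

P ≈ 5.33 W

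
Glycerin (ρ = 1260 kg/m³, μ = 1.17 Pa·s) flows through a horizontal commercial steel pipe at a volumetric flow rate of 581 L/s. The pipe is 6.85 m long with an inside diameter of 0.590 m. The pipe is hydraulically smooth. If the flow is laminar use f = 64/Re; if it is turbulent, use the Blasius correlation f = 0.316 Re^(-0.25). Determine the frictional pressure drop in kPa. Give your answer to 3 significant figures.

Q = 581 L/s = 581/1000 = 0.581 m³/s.
Cross-sectional area A = πD²/4 = π(0.59)²/4 = 0.2734 m²; mean velocity V = Q/A = 0.581/0.2734 = 2.125 m/s.
Reynolds number Re = ρVD/μ = 1260 · 2.125 · 0.59 / 1.17 = 1350.
Re < 2300 → laminar flow, so f = 64/Re = 64/1350 = 0.0474 (the turbulent correlation is not needed).
Darcy-Weisbach: ΔP = f(L/D)(ρV²/2) = 0.0474·(6.85/0.59)·(1260·2.125²/2) = 0.0474·11.61·2845 = 1566 Pa.
ΔP = 1566 Pa = 1.57 kPa.

ΔP ≈ 1.57 kPa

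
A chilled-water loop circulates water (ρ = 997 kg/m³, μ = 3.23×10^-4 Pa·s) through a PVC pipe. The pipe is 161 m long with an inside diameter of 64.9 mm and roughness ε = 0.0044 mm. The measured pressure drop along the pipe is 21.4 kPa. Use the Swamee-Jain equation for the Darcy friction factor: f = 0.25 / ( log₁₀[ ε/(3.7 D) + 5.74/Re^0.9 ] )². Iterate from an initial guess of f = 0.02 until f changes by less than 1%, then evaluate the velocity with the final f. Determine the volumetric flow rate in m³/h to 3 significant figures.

Q ≈ 12.4 m³/h

Rearranging Darcy-Weisbach: V = √(2·ΔP·D/(f·L·ρ)). With ε/D = 4.4e-06/0.0649 = 6.78e-05, iterate starting from f = 0.02:
  f = 0.02 → V = √(2·2.14e+04·0.0649/(0.02·161·997)) = 0.9302 m/s; Re = ρVD/μ = 1.863e+05; f → 0.01632
  f = 0.01632 → V = 1.03 m/s; Re = 2.063e+05; f → 0.01605
  f = 0.01605 → V = 1.038 m/s; Re = 2.08e+05; f → 0.01602
Converged (Δf/f < 1%). With the final f = 0.01602: V = √(2·2.14e+04·0.0649/(0.01602·161·997)) = 1.039 m/s.
Q = V·A = 1.039·(π/4·0.0649²) = 0.003438 m³/s = 12.4 m³/h.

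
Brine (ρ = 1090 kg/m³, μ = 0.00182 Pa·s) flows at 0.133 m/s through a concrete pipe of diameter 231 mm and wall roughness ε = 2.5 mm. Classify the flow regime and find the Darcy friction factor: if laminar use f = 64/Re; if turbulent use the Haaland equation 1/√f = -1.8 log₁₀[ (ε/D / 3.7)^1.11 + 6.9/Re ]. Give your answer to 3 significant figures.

f ≈ 0.0418

Re = ρVD/μ = 1090·0.133·0.231/0.00182 = 1.84e+04.
Re > 4000 → turbulent. ε/D = 0.0025/0.231 = 0.0108; Haaland: 1/√f = -1.8 log₁₀[0.00154 + 0.000375] = 4.892, so f = 0.04178.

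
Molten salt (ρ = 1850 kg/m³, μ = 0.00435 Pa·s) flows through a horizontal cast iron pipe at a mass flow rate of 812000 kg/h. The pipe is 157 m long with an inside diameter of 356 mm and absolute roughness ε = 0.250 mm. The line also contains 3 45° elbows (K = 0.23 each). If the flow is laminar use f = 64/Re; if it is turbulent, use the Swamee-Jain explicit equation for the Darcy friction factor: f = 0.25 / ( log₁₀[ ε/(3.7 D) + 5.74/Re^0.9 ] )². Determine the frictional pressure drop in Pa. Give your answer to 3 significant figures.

ṁ = 812000 kg/h = 812000/3600 = 225.6 kg/s.
A = πD²/4 = π(0.356)²/4 = 0.09954 m²; mean velocity V = ṁ/(ρA) = 225.6/(1850 · 0.09954) = 1.225 m/s.
Reynolds number Re = ρVD/μ = 1850 · 1.225 · 0.356 / 0.00435 = 1.854e+05.
Re > 4000 → turbulent. Relative roughness ε/D = 0.00025/0.356 = 0.000702. Swamee-Jain: f = 0.25/(log₁₀[0.000702/3.7 + 5.74/1.854e+05^0.9])² = 0.25/(log₁₀[0.00019 + 0.000104])² = 0.25/(-3.532)² = 0.02004.
Total minor-loss coefficient ΣK = 3·0.23 = 0.69.
ΔP = [f·L/D + ΣK]·(ρV²/2) = [0.02004·157/0.356 + 0.69]·(1850·1.225²/2) = [8.839 + 0.69]·1388 = 1.322e+04 Pa.

ΔP ≈ 13200 Pa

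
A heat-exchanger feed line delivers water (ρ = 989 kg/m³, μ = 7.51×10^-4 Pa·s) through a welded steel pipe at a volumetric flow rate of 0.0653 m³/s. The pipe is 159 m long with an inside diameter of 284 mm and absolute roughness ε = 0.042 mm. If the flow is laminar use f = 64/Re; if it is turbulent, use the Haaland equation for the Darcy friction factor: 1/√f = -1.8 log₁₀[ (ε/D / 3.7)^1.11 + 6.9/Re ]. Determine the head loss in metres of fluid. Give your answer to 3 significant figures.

Cross-sectional area A = πD²/4 = π(0.284)²/4 = 0.06335 m²; mean velocity V = Q/A = 0.0653/0.06335 = 1.031 m/s.
Reynolds number Re = ρVD/μ = 989 · 1.031 · 0.284 / 0.000751 = 3.855e+05.
Re > 4000 → turbulent. Relative roughness ε/D = 4.2e-05/0.284 = 0.000148. Haaland: 1/√f = -1.8 log₁₀[(0.000148/3.7)^1.11 + 6.9/3.855e+05] = -1.8 log₁₀[1.31e-05 + 1.79e-05] = 8.115, so f = 0.01518.
Darcy-Weisbach: ΔP = f(L/D)(ρV²/2) = 0.01518·(159/0.284)·(989·1.031²/2) = 0.01518·559.9·525.5 = 4467 Pa.
Head loss h_f = ΔP/(ρg) = 4467/(989·9.81) = 0.460 m.

h_f ≈ 0.460 m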